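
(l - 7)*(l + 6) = l^2 - l - 42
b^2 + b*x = b*(b + x)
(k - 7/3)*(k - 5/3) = k^2 - 4*k + 35/9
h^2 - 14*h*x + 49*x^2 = (h - 7*x)^2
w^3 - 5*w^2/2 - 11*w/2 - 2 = (w - 4)*(w + 1/2)*(w + 1)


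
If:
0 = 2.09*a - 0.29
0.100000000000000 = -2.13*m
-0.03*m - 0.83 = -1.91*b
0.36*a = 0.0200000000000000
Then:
No Solution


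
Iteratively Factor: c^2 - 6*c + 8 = (c - 2)*(c - 4)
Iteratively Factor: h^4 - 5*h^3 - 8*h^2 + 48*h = (h - 4)*(h^3 - h^2 - 12*h) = (h - 4)^2*(h^2 + 3*h) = h*(h - 4)^2*(h + 3)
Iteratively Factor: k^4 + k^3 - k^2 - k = (k - 1)*(k^3 + 2*k^2 + k) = k*(k - 1)*(k^2 + 2*k + 1) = k*(k - 1)*(k + 1)*(k + 1)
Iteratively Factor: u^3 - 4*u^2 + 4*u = (u - 2)*(u^2 - 2*u) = (u - 2)^2*(u)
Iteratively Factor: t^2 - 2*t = (t)*(t - 2)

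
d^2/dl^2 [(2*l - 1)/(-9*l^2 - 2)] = 18*(36*l^2*(1 - 2*l) + (6*l - 1)*(9*l^2 + 2))/(9*l^2 + 2)^3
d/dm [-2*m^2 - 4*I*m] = -4*m - 4*I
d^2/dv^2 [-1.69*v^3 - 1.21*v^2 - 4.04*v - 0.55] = -10.14*v - 2.42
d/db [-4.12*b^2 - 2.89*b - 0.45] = -8.24*b - 2.89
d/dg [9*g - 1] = 9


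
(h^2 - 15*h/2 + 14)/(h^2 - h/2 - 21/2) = (h - 4)/(h + 3)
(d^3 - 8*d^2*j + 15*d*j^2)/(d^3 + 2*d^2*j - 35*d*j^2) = (d - 3*j)/(d + 7*j)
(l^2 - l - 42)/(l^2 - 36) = (l - 7)/(l - 6)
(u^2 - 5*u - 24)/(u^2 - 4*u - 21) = (u - 8)/(u - 7)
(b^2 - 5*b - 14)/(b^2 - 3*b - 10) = (b - 7)/(b - 5)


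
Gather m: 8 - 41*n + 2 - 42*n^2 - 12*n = -42*n^2 - 53*n + 10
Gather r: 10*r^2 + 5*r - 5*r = 10*r^2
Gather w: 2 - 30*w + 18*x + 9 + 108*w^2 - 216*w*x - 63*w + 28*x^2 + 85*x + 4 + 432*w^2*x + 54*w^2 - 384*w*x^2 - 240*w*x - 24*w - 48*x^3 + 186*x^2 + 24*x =w^2*(432*x + 162) + w*(-384*x^2 - 456*x - 117) - 48*x^3 + 214*x^2 + 127*x + 15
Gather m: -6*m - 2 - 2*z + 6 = -6*m - 2*z + 4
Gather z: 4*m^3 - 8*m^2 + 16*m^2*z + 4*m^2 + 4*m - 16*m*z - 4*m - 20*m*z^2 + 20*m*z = 4*m^3 - 4*m^2 - 20*m*z^2 + z*(16*m^2 + 4*m)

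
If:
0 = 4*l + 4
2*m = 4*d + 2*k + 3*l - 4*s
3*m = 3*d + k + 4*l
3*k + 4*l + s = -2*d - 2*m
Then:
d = 8*s - 23/6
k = 6 - 9*s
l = -1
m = 5*s - 19/6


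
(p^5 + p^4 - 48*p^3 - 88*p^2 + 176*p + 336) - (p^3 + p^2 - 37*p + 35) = p^5 + p^4 - 49*p^3 - 89*p^2 + 213*p + 301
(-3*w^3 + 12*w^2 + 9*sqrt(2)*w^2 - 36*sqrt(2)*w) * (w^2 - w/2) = -3*w^5 + 9*sqrt(2)*w^4 + 27*w^4/2 - 81*sqrt(2)*w^3/2 - 6*w^3 + 18*sqrt(2)*w^2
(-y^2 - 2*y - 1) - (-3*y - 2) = -y^2 + y + 1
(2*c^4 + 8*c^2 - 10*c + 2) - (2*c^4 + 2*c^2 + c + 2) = 6*c^2 - 11*c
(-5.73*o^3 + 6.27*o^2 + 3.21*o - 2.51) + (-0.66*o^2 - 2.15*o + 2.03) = -5.73*o^3 + 5.61*o^2 + 1.06*o - 0.48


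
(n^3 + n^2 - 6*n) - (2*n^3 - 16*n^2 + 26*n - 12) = -n^3 + 17*n^2 - 32*n + 12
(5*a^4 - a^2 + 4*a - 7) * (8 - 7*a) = -35*a^5 + 40*a^4 + 7*a^3 - 36*a^2 + 81*a - 56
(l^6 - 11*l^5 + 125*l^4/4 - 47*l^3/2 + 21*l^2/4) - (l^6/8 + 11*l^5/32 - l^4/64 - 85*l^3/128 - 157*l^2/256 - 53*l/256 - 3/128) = 7*l^6/8 - 363*l^5/32 + 2001*l^4/64 - 2923*l^3/128 + 1501*l^2/256 + 53*l/256 + 3/128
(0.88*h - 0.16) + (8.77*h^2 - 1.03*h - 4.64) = 8.77*h^2 - 0.15*h - 4.8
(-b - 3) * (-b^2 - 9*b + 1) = b^3 + 12*b^2 + 26*b - 3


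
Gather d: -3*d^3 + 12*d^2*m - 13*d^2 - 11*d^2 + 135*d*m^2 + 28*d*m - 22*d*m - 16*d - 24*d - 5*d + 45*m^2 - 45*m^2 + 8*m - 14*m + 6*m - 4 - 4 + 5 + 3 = -3*d^3 + d^2*(12*m - 24) + d*(135*m^2 + 6*m - 45)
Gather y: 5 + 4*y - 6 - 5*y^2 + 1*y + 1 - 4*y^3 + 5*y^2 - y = -4*y^3 + 4*y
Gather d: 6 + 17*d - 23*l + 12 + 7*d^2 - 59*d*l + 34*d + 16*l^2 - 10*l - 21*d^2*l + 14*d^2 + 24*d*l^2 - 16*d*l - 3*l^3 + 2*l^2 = d^2*(21 - 21*l) + d*(24*l^2 - 75*l + 51) - 3*l^3 + 18*l^2 - 33*l + 18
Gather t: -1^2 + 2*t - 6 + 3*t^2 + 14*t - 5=3*t^2 + 16*t - 12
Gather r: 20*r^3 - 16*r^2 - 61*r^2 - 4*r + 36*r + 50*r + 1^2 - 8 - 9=20*r^3 - 77*r^2 + 82*r - 16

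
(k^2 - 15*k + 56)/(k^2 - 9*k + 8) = (k - 7)/(k - 1)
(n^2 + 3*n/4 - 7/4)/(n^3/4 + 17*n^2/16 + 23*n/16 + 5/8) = 4*(4*n^2 + 3*n - 7)/(4*n^3 + 17*n^2 + 23*n + 10)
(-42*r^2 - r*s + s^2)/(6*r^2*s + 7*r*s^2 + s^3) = (-7*r + s)/(s*(r + s))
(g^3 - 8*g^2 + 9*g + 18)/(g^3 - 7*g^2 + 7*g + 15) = (g - 6)/(g - 5)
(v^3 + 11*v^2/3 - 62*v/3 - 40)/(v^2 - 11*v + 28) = (v^2 + 23*v/3 + 10)/(v - 7)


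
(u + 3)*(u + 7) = u^2 + 10*u + 21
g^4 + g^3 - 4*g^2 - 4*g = g*(g - 2)*(g + 1)*(g + 2)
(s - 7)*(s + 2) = s^2 - 5*s - 14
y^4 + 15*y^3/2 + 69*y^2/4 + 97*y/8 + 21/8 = (y + 1/2)^2*(y + 3)*(y + 7/2)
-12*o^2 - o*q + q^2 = (-4*o + q)*(3*o + q)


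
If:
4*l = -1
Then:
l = -1/4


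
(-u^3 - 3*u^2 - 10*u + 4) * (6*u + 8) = -6*u^4 - 26*u^3 - 84*u^2 - 56*u + 32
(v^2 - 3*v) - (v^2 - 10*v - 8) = 7*v + 8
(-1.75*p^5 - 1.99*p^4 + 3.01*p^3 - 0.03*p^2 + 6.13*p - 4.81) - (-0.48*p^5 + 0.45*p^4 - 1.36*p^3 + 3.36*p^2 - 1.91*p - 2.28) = -1.27*p^5 - 2.44*p^4 + 4.37*p^3 - 3.39*p^2 + 8.04*p - 2.53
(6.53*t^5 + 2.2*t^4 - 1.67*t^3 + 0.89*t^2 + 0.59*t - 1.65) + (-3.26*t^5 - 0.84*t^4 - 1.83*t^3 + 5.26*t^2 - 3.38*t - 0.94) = 3.27*t^5 + 1.36*t^4 - 3.5*t^3 + 6.15*t^2 - 2.79*t - 2.59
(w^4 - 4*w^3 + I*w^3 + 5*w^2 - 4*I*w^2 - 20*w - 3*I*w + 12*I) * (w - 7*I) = w^5 - 4*w^4 - 6*I*w^4 + 12*w^3 + 24*I*w^3 - 48*w^2 - 38*I*w^2 - 21*w + 152*I*w + 84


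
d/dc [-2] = 0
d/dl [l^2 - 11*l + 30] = 2*l - 11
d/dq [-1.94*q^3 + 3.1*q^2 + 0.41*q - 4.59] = -5.82*q^2 + 6.2*q + 0.41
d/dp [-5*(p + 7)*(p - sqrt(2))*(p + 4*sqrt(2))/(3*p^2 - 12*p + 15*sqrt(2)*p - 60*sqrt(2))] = 5*(-p^4 - 10*sqrt(2)*p^3 + 8*p^3 - 10*p^2 + 58*sqrt(2)*p^2 + 128*p + 280*sqrt(2)*p - 440*sqrt(2) + 1064)/(3*(p^4 - 8*p^3 + 10*sqrt(2)*p^3 - 80*sqrt(2)*p^2 + 66*p^2 - 400*p + 160*sqrt(2)*p + 800))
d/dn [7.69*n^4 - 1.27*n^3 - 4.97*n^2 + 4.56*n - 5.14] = 30.76*n^3 - 3.81*n^2 - 9.94*n + 4.56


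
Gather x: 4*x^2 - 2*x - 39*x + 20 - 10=4*x^2 - 41*x + 10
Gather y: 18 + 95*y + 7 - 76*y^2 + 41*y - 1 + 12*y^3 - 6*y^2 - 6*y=12*y^3 - 82*y^2 + 130*y + 24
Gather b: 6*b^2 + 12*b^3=12*b^3 + 6*b^2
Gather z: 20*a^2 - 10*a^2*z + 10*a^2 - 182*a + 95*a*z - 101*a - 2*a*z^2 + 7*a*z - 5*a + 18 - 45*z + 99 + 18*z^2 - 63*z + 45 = 30*a^2 - 288*a + z^2*(18 - 2*a) + z*(-10*a^2 + 102*a - 108) + 162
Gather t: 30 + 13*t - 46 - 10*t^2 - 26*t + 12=-10*t^2 - 13*t - 4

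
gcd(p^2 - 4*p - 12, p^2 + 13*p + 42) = 1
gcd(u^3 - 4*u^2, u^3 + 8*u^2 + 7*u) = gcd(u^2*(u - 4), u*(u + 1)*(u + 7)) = u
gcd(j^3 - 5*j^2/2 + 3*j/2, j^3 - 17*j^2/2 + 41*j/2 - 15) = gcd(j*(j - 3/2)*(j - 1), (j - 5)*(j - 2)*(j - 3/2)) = j - 3/2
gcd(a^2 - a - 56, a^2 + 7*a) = a + 7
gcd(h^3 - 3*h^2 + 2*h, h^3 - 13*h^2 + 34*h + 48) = 1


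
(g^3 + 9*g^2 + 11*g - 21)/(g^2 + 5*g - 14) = (g^2 + 2*g - 3)/(g - 2)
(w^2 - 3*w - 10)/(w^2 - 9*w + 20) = (w + 2)/(w - 4)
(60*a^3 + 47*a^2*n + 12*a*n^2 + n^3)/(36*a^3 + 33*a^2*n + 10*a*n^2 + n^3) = (5*a + n)/(3*a + n)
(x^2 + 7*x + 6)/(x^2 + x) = (x + 6)/x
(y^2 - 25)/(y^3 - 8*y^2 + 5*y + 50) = (y + 5)/(y^2 - 3*y - 10)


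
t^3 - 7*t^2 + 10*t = t*(t - 5)*(t - 2)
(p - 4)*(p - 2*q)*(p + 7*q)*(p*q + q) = p^4*q + 5*p^3*q^2 - 3*p^3*q - 14*p^2*q^3 - 15*p^2*q^2 - 4*p^2*q + 42*p*q^3 - 20*p*q^2 + 56*q^3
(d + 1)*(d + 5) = d^2 + 6*d + 5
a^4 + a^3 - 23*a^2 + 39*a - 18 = (a - 3)*(a - 1)^2*(a + 6)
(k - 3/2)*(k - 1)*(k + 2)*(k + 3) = k^4 + 5*k^3/2 - 5*k^2 - 15*k/2 + 9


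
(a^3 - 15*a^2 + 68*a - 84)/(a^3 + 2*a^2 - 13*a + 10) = (a^2 - 13*a + 42)/(a^2 + 4*a - 5)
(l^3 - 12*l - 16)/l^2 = l - 12/l - 16/l^2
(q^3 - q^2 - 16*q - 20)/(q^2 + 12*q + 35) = (q^3 - q^2 - 16*q - 20)/(q^2 + 12*q + 35)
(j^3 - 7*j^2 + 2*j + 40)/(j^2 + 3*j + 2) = (j^2 - 9*j + 20)/(j + 1)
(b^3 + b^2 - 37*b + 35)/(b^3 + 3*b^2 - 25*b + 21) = (b - 5)/(b - 3)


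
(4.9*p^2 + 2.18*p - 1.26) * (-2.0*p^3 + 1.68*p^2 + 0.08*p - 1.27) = -9.8*p^5 + 3.872*p^4 + 6.5744*p^3 - 8.1654*p^2 - 2.8694*p + 1.6002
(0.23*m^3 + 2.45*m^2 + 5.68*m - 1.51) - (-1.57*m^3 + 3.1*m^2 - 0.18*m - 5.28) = 1.8*m^3 - 0.65*m^2 + 5.86*m + 3.77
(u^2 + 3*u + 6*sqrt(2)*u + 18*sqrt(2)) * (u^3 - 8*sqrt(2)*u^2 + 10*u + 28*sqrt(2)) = u^5 - 2*sqrt(2)*u^4 + 3*u^4 - 86*u^3 - 6*sqrt(2)*u^3 - 258*u^2 + 88*sqrt(2)*u^2 + 336*u + 264*sqrt(2)*u + 1008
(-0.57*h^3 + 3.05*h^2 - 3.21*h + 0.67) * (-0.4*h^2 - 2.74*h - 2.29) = 0.228*h^5 + 0.3418*h^4 - 5.7677*h^3 + 1.5429*h^2 + 5.5151*h - 1.5343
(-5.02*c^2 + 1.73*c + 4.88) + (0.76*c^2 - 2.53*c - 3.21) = -4.26*c^2 - 0.8*c + 1.67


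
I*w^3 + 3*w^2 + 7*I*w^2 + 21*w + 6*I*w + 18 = (w + 6)*(w - 3*I)*(I*w + I)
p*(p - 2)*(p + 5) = p^3 + 3*p^2 - 10*p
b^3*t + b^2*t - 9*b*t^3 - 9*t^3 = (b - 3*t)*(b + 3*t)*(b*t + t)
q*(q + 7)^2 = q^3 + 14*q^2 + 49*q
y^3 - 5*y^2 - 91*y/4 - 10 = (y - 8)*(y + 1/2)*(y + 5/2)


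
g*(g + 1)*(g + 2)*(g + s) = g^4 + g^3*s + 3*g^3 + 3*g^2*s + 2*g^2 + 2*g*s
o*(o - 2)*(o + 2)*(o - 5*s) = o^4 - 5*o^3*s - 4*o^2 + 20*o*s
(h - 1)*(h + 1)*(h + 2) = h^3 + 2*h^2 - h - 2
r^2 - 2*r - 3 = (r - 3)*(r + 1)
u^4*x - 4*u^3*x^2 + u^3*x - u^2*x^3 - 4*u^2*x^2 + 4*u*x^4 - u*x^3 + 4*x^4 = (u - 4*x)*(u - x)*(u + x)*(u*x + x)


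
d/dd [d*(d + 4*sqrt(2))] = 2*d + 4*sqrt(2)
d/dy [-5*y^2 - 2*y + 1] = -10*y - 2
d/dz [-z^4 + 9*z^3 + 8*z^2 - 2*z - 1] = -4*z^3 + 27*z^2 + 16*z - 2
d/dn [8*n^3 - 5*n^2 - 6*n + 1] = 24*n^2 - 10*n - 6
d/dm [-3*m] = -3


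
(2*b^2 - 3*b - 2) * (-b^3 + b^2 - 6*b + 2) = -2*b^5 + 5*b^4 - 13*b^3 + 20*b^2 + 6*b - 4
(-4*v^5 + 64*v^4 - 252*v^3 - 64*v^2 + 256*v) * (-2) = 8*v^5 - 128*v^4 + 504*v^3 + 128*v^2 - 512*v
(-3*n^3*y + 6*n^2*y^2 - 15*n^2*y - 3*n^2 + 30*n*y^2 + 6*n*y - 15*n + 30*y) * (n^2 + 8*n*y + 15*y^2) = -3*n^5*y - 18*n^4*y^2 - 15*n^4*y - 3*n^4 + 3*n^3*y^3 - 90*n^3*y^2 - 18*n^3*y - 15*n^3 + 90*n^2*y^4 + 15*n^2*y^3 + 3*n^2*y^2 - 90*n^2*y + 450*n*y^4 + 90*n*y^3 + 15*n*y^2 + 450*y^3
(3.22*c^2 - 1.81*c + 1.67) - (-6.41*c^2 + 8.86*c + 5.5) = 9.63*c^2 - 10.67*c - 3.83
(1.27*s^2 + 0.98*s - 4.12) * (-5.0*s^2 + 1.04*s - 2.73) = -6.35*s^4 - 3.5792*s^3 + 18.1521*s^2 - 6.9602*s + 11.2476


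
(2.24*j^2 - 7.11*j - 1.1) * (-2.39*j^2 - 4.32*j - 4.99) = -5.3536*j^4 + 7.3161*j^3 + 22.1666*j^2 + 40.2309*j + 5.489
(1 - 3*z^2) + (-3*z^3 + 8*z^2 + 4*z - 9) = -3*z^3 + 5*z^2 + 4*z - 8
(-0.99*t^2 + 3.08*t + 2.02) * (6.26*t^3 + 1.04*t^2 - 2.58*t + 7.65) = -6.1974*t^5 + 18.2512*t^4 + 18.4026*t^3 - 13.4191*t^2 + 18.3504*t + 15.453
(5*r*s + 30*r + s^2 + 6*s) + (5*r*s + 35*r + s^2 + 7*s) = 10*r*s + 65*r + 2*s^2 + 13*s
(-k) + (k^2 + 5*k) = k^2 + 4*k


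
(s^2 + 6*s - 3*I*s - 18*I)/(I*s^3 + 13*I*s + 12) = I*(-s - 6)/(s^2 + 3*I*s + 4)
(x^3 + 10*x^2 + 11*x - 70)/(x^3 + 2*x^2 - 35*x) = (x^2 + 3*x - 10)/(x*(x - 5))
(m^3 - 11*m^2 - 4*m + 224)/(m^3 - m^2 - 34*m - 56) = (m - 8)/(m + 2)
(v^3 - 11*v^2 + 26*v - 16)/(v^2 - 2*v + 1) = (v^2 - 10*v + 16)/(v - 1)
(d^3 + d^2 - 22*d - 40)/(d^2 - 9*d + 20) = (d^2 + 6*d + 8)/(d - 4)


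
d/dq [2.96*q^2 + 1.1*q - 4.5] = 5.92*q + 1.1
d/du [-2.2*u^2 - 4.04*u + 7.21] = -4.4*u - 4.04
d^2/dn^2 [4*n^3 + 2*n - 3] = 24*n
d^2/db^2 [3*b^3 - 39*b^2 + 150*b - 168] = 18*b - 78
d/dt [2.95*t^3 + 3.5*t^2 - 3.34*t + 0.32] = 8.85*t^2 + 7.0*t - 3.34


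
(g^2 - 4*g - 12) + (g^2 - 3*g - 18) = 2*g^2 - 7*g - 30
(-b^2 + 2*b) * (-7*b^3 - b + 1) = 7*b^5 - 14*b^4 + b^3 - 3*b^2 + 2*b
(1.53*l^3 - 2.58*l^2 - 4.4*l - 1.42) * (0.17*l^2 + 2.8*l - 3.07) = 0.2601*l^5 + 3.8454*l^4 - 12.6691*l^3 - 4.6408*l^2 + 9.532*l + 4.3594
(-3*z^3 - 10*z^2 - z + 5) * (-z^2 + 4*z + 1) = 3*z^5 - 2*z^4 - 42*z^3 - 19*z^2 + 19*z + 5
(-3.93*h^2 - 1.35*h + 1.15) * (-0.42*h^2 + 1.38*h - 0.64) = 1.6506*h^4 - 4.8564*h^3 + 0.1692*h^2 + 2.451*h - 0.736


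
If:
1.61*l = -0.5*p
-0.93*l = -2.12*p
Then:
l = 0.00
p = 0.00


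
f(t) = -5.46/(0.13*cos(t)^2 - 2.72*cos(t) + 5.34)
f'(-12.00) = 0.74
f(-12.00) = -1.74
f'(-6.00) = 0.46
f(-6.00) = -1.92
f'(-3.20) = 0.01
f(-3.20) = -0.67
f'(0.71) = 0.80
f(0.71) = -1.63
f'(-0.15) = -0.26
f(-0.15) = -1.97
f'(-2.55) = -0.15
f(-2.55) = -0.71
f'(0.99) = 0.78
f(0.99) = -1.40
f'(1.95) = 0.35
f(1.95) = -0.86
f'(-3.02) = -0.03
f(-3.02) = -0.67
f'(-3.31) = 0.04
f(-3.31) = -0.67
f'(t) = -5.46*(0.26*sin(t)*cos(t) - 2.72*sin(t))/(0.13*cos(t)^2 - 2.72*cos(t) + 5.34)^2 = (14.8512 - 1.4196*cos(t))*sin(t)/(0.13*cos(t)^2 - 2.72*cos(t) + 5.34)^2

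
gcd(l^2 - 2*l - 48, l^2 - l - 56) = l - 8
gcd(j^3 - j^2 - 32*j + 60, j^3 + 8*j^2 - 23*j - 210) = j^2 + j - 30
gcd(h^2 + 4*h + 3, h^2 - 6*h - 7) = h + 1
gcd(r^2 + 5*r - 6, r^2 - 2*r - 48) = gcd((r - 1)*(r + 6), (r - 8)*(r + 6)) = r + 6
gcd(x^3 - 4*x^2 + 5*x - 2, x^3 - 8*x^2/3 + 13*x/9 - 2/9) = x - 2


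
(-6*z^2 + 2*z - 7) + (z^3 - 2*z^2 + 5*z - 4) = z^3 - 8*z^2 + 7*z - 11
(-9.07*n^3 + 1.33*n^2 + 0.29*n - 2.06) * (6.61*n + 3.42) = -59.9527*n^4 - 22.2281*n^3 + 6.4655*n^2 - 12.6248*n - 7.0452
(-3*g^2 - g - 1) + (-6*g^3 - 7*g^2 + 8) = -6*g^3 - 10*g^2 - g + 7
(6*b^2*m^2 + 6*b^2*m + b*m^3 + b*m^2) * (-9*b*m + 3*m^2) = -54*b^3*m^3 - 54*b^3*m^2 + 9*b^2*m^4 + 9*b^2*m^3 + 3*b*m^5 + 3*b*m^4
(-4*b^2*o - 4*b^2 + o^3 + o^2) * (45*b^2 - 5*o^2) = -180*b^4*o - 180*b^4 + 65*b^2*o^3 + 65*b^2*o^2 - 5*o^5 - 5*o^4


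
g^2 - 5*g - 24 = (g - 8)*(g + 3)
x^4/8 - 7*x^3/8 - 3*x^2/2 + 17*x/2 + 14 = (x/4 + 1/2)*(x/2 + 1)*(x - 7)*(x - 4)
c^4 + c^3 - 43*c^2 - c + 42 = (c - 6)*(c - 1)*(c + 1)*(c + 7)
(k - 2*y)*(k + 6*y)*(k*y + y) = k^3*y + 4*k^2*y^2 + k^2*y - 12*k*y^3 + 4*k*y^2 - 12*y^3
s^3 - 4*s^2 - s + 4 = (s - 4)*(s - 1)*(s + 1)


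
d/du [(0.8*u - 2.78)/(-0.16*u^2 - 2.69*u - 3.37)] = (0.128*u^2 - 0.8896*u - 10.1742)/(0.0256*u^4 + 0.8608*u^3 + 8.3145*u^2 + 18.1306*u + 11.3569)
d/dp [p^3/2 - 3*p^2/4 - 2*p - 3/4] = 3*p^2/2 - 3*p/2 - 2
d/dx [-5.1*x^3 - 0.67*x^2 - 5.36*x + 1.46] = -15.3*x^2 - 1.34*x - 5.36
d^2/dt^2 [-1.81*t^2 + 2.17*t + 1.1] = -3.62000000000000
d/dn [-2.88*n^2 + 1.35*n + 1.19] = 1.35 - 5.76*n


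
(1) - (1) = 0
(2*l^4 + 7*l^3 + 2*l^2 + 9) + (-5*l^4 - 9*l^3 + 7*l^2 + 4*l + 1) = -3*l^4 - 2*l^3 + 9*l^2 + 4*l + 10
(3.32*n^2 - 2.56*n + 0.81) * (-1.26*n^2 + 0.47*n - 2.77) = -4.1832*n^4 + 4.786*n^3 - 11.4202*n^2 + 7.4719*n - 2.2437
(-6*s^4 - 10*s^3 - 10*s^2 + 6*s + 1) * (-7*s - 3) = 42*s^5 + 88*s^4 + 100*s^3 - 12*s^2 - 25*s - 3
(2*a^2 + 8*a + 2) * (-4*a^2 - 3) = -8*a^4 - 32*a^3 - 14*a^2 - 24*a - 6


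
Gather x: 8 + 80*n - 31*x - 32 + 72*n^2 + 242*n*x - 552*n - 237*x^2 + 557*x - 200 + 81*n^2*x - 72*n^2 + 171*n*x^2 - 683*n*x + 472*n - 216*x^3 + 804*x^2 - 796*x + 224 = -216*x^3 + x^2*(171*n + 567) + x*(81*n^2 - 441*n - 270)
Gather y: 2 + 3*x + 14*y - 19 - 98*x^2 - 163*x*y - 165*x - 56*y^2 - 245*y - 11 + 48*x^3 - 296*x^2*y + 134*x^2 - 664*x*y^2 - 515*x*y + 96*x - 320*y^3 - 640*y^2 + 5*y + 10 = 48*x^3 + 36*x^2 - 66*x - 320*y^3 + y^2*(-664*x - 696) + y*(-296*x^2 - 678*x - 226) - 18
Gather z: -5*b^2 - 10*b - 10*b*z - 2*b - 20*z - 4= -5*b^2 - 12*b + z*(-10*b - 20) - 4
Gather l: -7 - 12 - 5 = -24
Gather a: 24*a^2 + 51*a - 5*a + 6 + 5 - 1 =24*a^2 + 46*a + 10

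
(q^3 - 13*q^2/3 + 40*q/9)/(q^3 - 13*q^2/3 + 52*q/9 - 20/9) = q*(3*q - 8)/(3*q^2 - 8*q + 4)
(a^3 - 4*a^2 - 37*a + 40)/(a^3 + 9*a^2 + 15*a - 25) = (a - 8)/(a + 5)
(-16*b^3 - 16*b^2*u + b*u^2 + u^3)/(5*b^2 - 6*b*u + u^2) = (-16*b^3 - 16*b^2*u + b*u^2 + u^3)/(5*b^2 - 6*b*u + u^2)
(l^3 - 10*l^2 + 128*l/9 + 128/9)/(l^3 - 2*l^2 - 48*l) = (l^2 - 2*l - 16/9)/(l*(l + 6))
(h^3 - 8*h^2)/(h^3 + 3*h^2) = (h - 8)/(h + 3)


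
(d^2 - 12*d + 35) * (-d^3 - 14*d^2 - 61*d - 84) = -d^5 - 2*d^4 + 72*d^3 + 158*d^2 - 1127*d - 2940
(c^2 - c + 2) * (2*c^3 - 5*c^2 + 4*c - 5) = 2*c^5 - 7*c^4 + 13*c^3 - 19*c^2 + 13*c - 10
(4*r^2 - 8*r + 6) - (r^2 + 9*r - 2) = 3*r^2 - 17*r + 8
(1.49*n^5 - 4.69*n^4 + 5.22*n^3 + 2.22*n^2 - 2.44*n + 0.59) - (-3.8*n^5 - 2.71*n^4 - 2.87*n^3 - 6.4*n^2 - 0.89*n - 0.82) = 5.29*n^5 - 1.98*n^4 + 8.09*n^3 + 8.62*n^2 - 1.55*n + 1.41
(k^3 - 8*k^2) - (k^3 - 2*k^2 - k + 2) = -6*k^2 + k - 2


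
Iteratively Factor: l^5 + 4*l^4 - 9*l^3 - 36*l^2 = (l)*(l^4 + 4*l^3 - 9*l^2 - 36*l) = l*(l + 3)*(l^3 + l^2 - 12*l) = l*(l + 3)*(l + 4)*(l^2 - 3*l) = l*(l - 3)*(l + 3)*(l + 4)*(l)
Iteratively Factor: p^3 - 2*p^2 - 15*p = (p - 5)*(p^2 + 3*p) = p*(p - 5)*(p + 3)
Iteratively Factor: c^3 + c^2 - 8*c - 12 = (c + 2)*(c^2 - c - 6) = (c + 2)^2*(c - 3)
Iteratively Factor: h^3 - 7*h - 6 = (h - 3)*(h^2 + 3*h + 2) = (h - 3)*(h + 1)*(h + 2)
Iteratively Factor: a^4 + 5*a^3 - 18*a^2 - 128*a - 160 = (a - 5)*(a^3 + 10*a^2 + 32*a + 32) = (a - 5)*(a + 4)*(a^2 + 6*a + 8) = (a - 5)*(a + 2)*(a + 4)*(a + 4)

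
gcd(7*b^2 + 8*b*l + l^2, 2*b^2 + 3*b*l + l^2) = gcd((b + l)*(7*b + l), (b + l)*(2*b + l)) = b + l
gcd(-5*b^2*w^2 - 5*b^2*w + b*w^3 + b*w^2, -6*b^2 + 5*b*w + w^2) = 1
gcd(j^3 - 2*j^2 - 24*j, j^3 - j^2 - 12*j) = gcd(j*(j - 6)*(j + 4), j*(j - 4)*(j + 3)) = j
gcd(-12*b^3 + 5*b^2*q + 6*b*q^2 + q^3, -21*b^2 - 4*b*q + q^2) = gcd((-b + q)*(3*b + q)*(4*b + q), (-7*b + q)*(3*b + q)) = 3*b + q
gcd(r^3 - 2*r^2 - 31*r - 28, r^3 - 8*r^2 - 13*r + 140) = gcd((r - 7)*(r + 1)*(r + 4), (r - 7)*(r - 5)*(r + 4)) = r^2 - 3*r - 28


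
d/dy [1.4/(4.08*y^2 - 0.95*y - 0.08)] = (1.33 - 11.424*y)/(-4.08*y^2 + 0.95*y + 0.08)^2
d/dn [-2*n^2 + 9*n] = 9 - 4*n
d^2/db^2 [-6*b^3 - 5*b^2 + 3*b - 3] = -36*b - 10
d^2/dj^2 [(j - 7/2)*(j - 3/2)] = 2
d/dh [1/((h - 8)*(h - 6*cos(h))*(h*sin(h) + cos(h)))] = (-h*(h - 8)*(h - 6*cos(h))*cos(h) + (8 - h)*(h*sin(h) + cos(h))*(6*sin(h) + 1) - (h - 6*cos(h))*(h*sin(h) + cos(h)))/((h - 8)^2*(h - 6*cos(h))^2*(h*sin(h) + cos(h))^2)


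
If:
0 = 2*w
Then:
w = 0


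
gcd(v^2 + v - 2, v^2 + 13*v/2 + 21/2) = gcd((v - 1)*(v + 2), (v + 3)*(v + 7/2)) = 1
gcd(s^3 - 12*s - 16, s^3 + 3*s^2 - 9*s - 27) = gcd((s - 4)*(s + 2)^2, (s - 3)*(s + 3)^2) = 1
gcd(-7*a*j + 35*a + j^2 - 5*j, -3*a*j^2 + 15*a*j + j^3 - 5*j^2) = j - 5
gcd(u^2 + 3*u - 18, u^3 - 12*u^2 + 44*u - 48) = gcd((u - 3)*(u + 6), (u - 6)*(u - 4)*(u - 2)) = 1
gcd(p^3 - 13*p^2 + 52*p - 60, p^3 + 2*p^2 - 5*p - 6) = p - 2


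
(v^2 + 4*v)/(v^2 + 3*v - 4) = v/(v - 1)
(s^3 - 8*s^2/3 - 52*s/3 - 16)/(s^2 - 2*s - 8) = (s^2 - 14*s/3 - 8)/(s - 4)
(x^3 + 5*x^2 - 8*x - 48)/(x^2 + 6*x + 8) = (x^2 + x - 12)/(x + 2)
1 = 1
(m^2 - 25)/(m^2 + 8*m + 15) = (m - 5)/(m + 3)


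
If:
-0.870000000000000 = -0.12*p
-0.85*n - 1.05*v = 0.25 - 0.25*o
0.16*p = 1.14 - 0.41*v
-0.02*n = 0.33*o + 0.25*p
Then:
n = -1.82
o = -5.38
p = 7.25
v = -0.05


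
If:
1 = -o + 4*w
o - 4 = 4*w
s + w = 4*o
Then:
No Solution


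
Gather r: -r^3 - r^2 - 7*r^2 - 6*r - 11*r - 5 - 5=-r^3 - 8*r^2 - 17*r - 10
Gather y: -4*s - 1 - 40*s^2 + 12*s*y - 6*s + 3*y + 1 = -40*s^2 - 10*s + y*(12*s + 3)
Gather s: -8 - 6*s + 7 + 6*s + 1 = 0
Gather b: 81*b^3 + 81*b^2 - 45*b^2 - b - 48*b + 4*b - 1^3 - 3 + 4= 81*b^3 + 36*b^2 - 45*b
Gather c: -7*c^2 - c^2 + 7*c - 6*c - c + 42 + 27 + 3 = 72 - 8*c^2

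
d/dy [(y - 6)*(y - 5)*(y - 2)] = 3*y^2 - 26*y + 52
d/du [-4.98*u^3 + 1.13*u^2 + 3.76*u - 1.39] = -14.94*u^2 + 2.26*u + 3.76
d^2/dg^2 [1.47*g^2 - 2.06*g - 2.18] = 2.94000000000000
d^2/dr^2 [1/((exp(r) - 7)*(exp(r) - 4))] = (4*exp(3*r) - 33*exp(2*r) + 9*exp(r) + 308)*exp(r)/(exp(6*r) - 33*exp(5*r) + 447*exp(4*r) - 3179*exp(3*r) + 12516*exp(2*r) - 25872*exp(r) + 21952)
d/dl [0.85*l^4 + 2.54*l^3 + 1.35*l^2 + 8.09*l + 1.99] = 3.4*l^3 + 7.62*l^2 + 2.7*l + 8.09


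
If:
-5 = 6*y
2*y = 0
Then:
No Solution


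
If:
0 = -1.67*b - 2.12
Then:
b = -1.27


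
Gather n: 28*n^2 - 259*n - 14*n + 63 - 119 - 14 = 28*n^2 - 273*n - 70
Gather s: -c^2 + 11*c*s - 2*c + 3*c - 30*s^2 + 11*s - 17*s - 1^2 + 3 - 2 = -c^2 + c - 30*s^2 + s*(11*c - 6)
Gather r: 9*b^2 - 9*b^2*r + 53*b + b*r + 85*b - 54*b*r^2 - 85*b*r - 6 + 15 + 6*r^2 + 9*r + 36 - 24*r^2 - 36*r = 9*b^2 + 138*b + r^2*(-54*b - 18) + r*(-9*b^2 - 84*b - 27) + 45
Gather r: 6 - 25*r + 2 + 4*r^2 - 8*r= 4*r^2 - 33*r + 8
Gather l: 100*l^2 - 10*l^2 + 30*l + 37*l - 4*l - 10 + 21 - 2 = 90*l^2 + 63*l + 9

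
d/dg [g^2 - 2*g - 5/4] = 2*g - 2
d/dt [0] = 0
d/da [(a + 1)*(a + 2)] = 2*a + 3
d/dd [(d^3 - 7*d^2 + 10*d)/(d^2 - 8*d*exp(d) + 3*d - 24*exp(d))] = (d*(d^2 - 7*d + 10)*(8*d*exp(d) - 2*d + 32*exp(d) - 3) + (3*d^2 - 14*d + 10)*(d^2 - 8*d*exp(d) + 3*d - 24*exp(d)))/(d^2 - 8*d*exp(d) + 3*d - 24*exp(d))^2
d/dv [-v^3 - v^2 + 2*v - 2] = -3*v^2 - 2*v + 2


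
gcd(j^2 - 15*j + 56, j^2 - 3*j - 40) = j - 8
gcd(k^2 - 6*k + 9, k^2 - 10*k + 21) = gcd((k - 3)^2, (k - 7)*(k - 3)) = k - 3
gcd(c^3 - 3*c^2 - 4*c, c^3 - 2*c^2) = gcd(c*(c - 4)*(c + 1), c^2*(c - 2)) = c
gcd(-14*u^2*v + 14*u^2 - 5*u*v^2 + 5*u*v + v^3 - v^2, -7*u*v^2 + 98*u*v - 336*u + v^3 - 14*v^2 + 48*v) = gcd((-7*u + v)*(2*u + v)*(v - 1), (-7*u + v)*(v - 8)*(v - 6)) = 7*u - v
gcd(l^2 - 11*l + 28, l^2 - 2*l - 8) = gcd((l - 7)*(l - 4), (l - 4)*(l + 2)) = l - 4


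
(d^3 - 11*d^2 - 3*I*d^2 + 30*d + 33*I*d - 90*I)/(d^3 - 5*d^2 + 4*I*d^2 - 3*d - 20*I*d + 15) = (d^2 - 3*d*(2 + I) + 18*I)/(d^2 + 4*I*d - 3)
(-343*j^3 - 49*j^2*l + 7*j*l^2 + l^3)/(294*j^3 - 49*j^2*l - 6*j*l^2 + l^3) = (-7*j - l)/(6*j - l)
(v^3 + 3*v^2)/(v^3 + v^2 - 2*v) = v*(v + 3)/(v^2 + v - 2)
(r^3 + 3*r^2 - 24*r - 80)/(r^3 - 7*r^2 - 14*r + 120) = (r + 4)/(r - 6)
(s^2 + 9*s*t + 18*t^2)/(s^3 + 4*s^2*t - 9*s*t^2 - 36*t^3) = (s + 6*t)/(s^2 + s*t - 12*t^2)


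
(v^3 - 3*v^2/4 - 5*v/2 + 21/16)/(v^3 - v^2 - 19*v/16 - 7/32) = 2*(4*v^2 + 4*v - 3)/(8*v^2 + 6*v + 1)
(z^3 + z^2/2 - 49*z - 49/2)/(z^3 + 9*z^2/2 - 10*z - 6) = (z^2 - 49)/(z^2 + 4*z - 12)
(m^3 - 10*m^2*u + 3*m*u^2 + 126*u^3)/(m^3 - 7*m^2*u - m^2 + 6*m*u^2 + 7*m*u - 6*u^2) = (-m^2 + 4*m*u + 21*u^2)/(-m^2 + m*u + m - u)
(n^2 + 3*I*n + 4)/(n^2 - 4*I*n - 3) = (n + 4*I)/(n - 3*I)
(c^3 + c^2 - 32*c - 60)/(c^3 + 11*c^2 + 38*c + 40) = (c - 6)/(c + 4)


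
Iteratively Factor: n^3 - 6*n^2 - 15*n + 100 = (n + 4)*(n^2 - 10*n + 25) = (n - 5)*(n + 4)*(n - 5)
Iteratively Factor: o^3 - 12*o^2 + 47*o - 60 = (o - 5)*(o^2 - 7*o + 12) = (o - 5)*(o - 3)*(o - 4)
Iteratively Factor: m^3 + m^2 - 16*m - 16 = (m - 4)*(m^2 + 5*m + 4) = (m - 4)*(m + 4)*(m + 1)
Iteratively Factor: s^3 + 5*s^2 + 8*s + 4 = (s + 1)*(s^2 + 4*s + 4) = (s + 1)*(s + 2)*(s + 2)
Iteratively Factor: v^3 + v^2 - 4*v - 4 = (v + 2)*(v^2 - v - 2) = (v + 1)*(v + 2)*(v - 2)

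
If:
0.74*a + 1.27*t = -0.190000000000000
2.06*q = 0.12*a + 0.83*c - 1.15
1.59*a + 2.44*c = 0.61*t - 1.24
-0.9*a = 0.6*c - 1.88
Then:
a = 5.24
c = -4.72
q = -2.15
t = -3.20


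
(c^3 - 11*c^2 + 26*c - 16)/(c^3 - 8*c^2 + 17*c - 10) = (c - 8)/(c - 5)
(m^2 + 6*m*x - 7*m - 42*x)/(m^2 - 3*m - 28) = (m + 6*x)/(m + 4)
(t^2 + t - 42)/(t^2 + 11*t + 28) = (t - 6)/(t + 4)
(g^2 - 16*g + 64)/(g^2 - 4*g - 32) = (g - 8)/(g + 4)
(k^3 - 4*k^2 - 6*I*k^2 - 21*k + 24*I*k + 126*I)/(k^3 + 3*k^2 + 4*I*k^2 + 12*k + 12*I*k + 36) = (k^2 - k*(7 + 6*I) + 42*I)/(k^2 + 4*I*k + 12)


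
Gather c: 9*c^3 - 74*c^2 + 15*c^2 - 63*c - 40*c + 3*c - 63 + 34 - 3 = 9*c^3 - 59*c^2 - 100*c - 32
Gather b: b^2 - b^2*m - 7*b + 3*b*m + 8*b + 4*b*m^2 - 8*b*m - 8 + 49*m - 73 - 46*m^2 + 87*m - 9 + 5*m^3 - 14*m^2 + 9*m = b^2*(1 - m) + b*(4*m^2 - 5*m + 1) + 5*m^3 - 60*m^2 + 145*m - 90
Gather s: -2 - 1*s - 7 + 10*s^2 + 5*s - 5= 10*s^2 + 4*s - 14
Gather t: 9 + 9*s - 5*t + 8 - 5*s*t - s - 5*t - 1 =8*s + t*(-5*s - 10) + 16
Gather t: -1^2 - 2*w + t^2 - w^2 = t^2 - w^2 - 2*w - 1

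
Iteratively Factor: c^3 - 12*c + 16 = (c + 4)*(c^2 - 4*c + 4) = (c - 2)*(c + 4)*(c - 2)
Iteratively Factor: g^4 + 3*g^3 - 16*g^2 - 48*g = (g - 4)*(g^3 + 7*g^2 + 12*g) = (g - 4)*(g + 3)*(g^2 + 4*g) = g*(g - 4)*(g + 3)*(g + 4)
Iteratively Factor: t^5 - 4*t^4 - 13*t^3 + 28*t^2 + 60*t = (t - 3)*(t^4 - t^3 - 16*t^2 - 20*t) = (t - 3)*(t + 2)*(t^3 - 3*t^2 - 10*t) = t*(t - 3)*(t + 2)*(t^2 - 3*t - 10) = t*(t - 5)*(t - 3)*(t + 2)*(t + 2)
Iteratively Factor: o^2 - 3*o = (o - 3)*(o)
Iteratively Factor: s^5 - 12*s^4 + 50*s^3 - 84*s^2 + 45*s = (s)*(s^4 - 12*s^3 + 50*s^2 - 84*s + 45) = s*(s - 3)*(s^3 - 9*s^2 + 23*s - 15) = s*(s - 3)*(s - 1)*(s^2 - 8*s + 15) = s*(s - 3)^2*(s - 1)*(s - 5)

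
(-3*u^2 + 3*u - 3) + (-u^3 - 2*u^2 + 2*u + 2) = -u^3 - 5*u^2 + 5*u - 1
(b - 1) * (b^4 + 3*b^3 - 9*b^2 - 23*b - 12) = b^5 + 2*b^4 - 12*b^3 - 14*b^2 + 11*b + 12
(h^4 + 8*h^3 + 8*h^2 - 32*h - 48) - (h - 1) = h^4 + 8*h^3 + 8*h^2 - 33*h - 47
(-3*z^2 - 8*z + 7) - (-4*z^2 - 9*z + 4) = z^2 + z + 3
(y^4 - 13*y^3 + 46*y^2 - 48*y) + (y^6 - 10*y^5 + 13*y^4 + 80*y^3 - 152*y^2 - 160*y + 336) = y^6 - 10*y^5 + 14*y^4 + 67*y^3 - 106*y^2 - 208*y + 336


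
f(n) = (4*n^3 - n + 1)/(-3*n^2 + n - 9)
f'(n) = (6*n - 1)*(4*n^3 - n + 1)/(-3*n^2 + n - 9)^2 + (12*n^2 - 1)/(-3*n^2 + n - 9) = ((1 - 12*n^2)*(3*n^2 - n + 9) + (6*n - 1)*(4*n^3 - n + 1))/(3*n^2 - n + 9)^2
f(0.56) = -0.12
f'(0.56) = -0.26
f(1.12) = -0.47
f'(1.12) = -0.97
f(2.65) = -2.65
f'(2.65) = -1.59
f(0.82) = -0.23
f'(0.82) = -0.60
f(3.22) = -3.56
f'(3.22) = -1.58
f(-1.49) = 0.63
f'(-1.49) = -1.13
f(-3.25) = 3.03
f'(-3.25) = -1.45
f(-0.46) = -0.11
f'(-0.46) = -0.19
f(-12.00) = 15.23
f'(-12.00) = -1.36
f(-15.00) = 19.29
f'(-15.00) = -1.35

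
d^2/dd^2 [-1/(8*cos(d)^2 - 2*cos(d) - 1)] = 2*(128*sin(d)^4 - 82*sin(d)^2 + 29*cos(d) - 6*cos(3*d) - 58)/((2*cos(d) - 1)^3*(4*cos(d) + 1)^3)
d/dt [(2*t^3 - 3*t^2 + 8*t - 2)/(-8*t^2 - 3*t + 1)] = (-16*t^4 - 12*t^3 + 79*t^2 - 38*t + 2)/(64*t^4 + 48*t^3 - 7*t^2 - 6*t + 1)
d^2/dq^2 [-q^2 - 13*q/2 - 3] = -2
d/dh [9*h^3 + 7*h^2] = h*(27*h + 14)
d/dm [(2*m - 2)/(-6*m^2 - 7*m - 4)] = 2*(6*m^2 - 12*m - 11)/(36*m^4 + 84*m^3 + 97*m^2 + 56*m + 16)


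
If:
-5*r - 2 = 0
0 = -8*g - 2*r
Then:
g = 1/10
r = -2/5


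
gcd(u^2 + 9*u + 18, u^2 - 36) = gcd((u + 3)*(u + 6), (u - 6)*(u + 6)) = u + 6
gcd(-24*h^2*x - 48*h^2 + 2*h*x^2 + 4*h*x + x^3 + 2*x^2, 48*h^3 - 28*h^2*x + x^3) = -24*h^2 + 2*h*x + x^2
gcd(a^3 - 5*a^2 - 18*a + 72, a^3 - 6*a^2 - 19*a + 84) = a^2 + a - 12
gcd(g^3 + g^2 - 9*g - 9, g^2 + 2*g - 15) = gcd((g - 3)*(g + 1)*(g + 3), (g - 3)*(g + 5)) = g - 3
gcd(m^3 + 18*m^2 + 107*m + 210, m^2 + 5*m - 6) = m + 6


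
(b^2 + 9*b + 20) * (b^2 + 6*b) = b^4 + 15*b^3 + 74*b^2 + 120*b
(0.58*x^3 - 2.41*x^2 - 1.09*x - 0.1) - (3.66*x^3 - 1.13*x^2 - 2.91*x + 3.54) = -3.08*x^3 - 1.28*x^2 + 1.82*x - 3.64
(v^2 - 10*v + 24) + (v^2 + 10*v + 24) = 2*v^2 + 48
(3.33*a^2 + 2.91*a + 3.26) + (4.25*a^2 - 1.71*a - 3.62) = 7.58*a^2 + 1.2*a - 0.36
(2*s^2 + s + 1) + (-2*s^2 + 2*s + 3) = 3*s + 4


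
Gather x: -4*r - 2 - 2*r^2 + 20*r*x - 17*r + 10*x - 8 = -2*r^2 - 21*r + x*(20*r + 10) - 10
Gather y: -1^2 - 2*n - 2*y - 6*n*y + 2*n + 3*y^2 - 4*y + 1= 3*y^2 + y*(-6*n - 6)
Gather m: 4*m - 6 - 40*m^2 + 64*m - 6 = -40*m^2 + 68*m - 12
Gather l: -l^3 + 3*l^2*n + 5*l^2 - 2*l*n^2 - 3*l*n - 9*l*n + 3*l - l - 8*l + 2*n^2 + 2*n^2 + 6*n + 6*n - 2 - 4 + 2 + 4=-l^3 + l^2*(3*n + 5) + l*(-2*n^2 - 12*n - 6) + 4*n^2 + 12*n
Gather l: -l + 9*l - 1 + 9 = 8*l + 8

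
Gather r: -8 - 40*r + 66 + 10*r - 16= 42 - 30*r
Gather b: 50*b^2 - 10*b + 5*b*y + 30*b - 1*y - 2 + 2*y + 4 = 50*b^2 + b*(5*y + 20) + y + 2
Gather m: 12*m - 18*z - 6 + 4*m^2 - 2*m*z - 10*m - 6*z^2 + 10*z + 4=4*m^2 + m*(2 - 2*z) - 6*z^2 - 8*z - 2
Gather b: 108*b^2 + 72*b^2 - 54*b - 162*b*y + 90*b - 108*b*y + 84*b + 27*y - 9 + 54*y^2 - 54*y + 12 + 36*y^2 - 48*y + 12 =180*b^2 + b*(120 - 270*y) + 90*y^2 - 75*y + 15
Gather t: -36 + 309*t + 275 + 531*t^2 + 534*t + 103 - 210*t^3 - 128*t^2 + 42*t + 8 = -210*t^3 + 403*t^2 + 885*t + 350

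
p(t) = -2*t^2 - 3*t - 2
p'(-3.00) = 9.00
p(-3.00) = -11.00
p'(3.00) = -15.00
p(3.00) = -29.00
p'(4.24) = -19.96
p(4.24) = -50.68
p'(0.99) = -6.96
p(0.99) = -6.93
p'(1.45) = -8.80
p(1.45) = -10.56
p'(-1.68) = 3.72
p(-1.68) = -2.60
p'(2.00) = -11.00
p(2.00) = -16.00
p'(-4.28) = 14.12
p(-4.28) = -25.80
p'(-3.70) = 11.80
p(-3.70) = -18.28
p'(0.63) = -5.52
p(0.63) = -4.68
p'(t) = -4*t - 3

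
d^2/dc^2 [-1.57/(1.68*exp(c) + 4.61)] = (12.159336 - 4.431168*exp(c))*exp(c)/(1.68*exp(c) + 4.61)^3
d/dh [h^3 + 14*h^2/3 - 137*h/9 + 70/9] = 3*h^2 + 28*h/3 - 137/9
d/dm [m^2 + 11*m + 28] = 2*m + 11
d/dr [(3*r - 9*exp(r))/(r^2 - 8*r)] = 3*(r*(1 - 3*exp(r))*(r - 8) - 2*(r - 4)*(r - 3*exp(r)))/(r^2*(r - 8)^2)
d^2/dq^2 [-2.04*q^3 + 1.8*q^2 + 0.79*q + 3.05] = 3.6 - 12.24*q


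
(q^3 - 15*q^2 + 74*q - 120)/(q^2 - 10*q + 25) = (q^2 - 10*q + 24)/(q - 5)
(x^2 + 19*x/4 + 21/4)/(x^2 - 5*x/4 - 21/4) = (x + 3)/(x - 3)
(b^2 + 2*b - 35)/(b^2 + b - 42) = (b - 5)/(b - 6)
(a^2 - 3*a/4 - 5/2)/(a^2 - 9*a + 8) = (4*a^2 - 3*a - 10)/(4*(a^2 - 9*a + 8))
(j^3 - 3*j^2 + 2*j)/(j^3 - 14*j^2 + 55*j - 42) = j*(j - 2)/(j^2 - 13*j + 42)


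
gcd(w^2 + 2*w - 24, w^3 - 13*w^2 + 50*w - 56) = w - 4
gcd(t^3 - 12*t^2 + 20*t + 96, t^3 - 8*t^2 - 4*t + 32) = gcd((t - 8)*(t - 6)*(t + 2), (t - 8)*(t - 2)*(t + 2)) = t^2 - 6*t - 16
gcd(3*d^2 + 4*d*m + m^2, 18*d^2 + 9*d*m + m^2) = 3*d + m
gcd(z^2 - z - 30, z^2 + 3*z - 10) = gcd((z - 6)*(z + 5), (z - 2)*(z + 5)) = z + 5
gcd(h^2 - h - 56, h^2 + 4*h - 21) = h + 7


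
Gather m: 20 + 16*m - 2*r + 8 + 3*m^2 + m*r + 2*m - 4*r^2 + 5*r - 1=3*m^2 + m*(r + 18) - 4*r^2 + 3*r + 27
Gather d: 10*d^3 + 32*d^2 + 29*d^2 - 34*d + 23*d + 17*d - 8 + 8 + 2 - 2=10*d^3 + 61*d^2 + 6*d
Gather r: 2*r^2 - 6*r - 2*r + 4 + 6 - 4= 2*r^2 - 8*r + 6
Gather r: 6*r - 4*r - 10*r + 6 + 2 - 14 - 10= -8*r - 16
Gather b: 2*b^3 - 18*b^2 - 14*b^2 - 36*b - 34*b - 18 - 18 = 2*b^3 - 32*b^2 - 70*b - 36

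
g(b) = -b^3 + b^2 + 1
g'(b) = -3*b^2 + 2*b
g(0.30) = 1.06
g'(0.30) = 0.33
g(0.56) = 1.14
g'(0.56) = 0.18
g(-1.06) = 3.31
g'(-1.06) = -5.49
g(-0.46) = 1.31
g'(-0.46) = -1.55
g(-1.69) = 8.68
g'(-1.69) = -11.95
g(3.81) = -39.79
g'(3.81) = -35.93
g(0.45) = 1.11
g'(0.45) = 0.29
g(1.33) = 0.42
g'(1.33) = -2.65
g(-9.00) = 811.00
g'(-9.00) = -261.00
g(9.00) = -647.00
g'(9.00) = -225.00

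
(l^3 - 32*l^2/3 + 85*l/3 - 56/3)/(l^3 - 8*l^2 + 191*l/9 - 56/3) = 3*(l^2 - 8*l + 7)/(3*l^2 - 16*l + 21)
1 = 1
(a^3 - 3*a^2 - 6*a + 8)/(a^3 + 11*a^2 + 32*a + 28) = (a^2 - 5*a + 4)/(a^2 + 9*a + 14)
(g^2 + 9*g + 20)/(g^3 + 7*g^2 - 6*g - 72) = (g + 5)/(g^2 + 3*g - 18)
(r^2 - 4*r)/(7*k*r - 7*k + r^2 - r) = r*(r - 4)/(7*k*r - 7*k + r^2 - r)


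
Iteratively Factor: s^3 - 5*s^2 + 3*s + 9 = (s - 3)*(s^2 - 2*s - 3) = (s - 3)*(s + 1)*(s - 3)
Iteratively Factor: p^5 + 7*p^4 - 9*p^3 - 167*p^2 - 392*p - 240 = (p + 3)*(p^4 + 4*p^3 - 21*p^2 - 104*p - 80) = (p + 3)*(p + 4)*(p^3 - 21*p - 20) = (p + 1)*(p + 3)*(p + 4)*(p^2 - p - 20) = (p + 1)*(p + 3)*(p + 4)^2*(p - 5)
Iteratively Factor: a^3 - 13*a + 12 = (a - 3)*(a^2 + 3*a - 4) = (a - 3)*(a + 4)*(a - 1)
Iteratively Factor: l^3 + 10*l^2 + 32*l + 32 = (l + 4)*(l^2 + 6*l + 8) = (l + 4)^2*(l + 2)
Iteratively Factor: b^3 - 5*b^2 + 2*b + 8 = (b - 4)*(b^2 - b - 2) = (b - 4)*(b + 1)*(b - 2)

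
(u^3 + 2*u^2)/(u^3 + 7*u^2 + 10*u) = u/(u + 5)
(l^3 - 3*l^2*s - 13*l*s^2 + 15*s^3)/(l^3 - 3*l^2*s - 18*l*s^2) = (-l^2 + 6*l*s - 5*s^2)/(l*(-l + 6*s))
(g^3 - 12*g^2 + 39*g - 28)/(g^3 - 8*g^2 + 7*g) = (g - 4)/g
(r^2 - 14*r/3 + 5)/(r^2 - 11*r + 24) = (r - 5/3)/(r - 8)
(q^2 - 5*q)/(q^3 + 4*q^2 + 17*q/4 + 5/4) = 4*q*(q - 5)/(4*q^3 + 16*q^2 + 17*q + 5)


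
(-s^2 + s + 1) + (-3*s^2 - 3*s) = -4*s^2 - 2*s + 1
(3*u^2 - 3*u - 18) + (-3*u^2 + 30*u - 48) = 27*u - 66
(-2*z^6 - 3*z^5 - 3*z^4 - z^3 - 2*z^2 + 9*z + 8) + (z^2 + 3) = -2*z^6 - 3*z^5 - 3*z^4 - z^3 - z^2 + 9*z + 11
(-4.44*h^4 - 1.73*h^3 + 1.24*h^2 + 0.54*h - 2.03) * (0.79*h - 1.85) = -3.5076*h^5 + 6.8473*h^4 + 4.1801*h^3 - 1.8674*h^2 - 2.6027*h + 3.7555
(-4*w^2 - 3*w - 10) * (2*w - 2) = -8*w^3 + 2*w^2 - 14*w + 20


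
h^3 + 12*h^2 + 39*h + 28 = (h + 1)*(h + 4)*(h + 7)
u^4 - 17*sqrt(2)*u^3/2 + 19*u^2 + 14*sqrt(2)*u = u*(u - 7*sqrt(2))*(u - 2*sqrt(2))*(u + sqrt(2)/2)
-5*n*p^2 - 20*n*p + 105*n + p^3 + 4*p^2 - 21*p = (-5*n + p)*(p - 3)*(p + 7)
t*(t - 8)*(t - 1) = t^3 - 9*t^2 + 8*t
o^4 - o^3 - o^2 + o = o*(o - 1)^2*(o + 1)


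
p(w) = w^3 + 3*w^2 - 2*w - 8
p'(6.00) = 142.00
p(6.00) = 304.00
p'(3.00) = 43.00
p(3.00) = 40.00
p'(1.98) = 21.64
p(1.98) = 7.56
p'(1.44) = 12.86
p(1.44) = -1.67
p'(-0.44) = -4.06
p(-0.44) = -6.62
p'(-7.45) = 119.81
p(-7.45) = -240.09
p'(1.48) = 13.45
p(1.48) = -1.15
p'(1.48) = 13.45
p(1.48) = -1.15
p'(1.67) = 16.39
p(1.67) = 1.68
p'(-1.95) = -2.29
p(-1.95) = -0.11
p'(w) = 3*w^2 + 6*w - 2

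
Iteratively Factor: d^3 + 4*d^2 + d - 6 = (d + 3)*(d^2 + d - 2) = (d - 1)*(d + 3)*(d + 2)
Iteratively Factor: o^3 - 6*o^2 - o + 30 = (o - 3)*(o^2 - 3*o - 10) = (o - 5)*(o - 3)*(o + 2)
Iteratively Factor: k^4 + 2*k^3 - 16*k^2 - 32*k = (k - 4)*(k^3 + 6*k^2 + 8*k) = k*(k - 4)*(k^2 + 6*k + 8) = k*(k - 4)*(k + 4)*(k + 2)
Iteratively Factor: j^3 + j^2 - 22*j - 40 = (j - 5)*(j^2 + 6*j + 8) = (j - 5)*(j + 4)*(j + 2)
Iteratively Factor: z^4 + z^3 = (z)*(z^3 + z^2) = z*(z + 1)*(z^2) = z^2*(z + 1)*(z)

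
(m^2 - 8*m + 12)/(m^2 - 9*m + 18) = (m - 2)/(m - 3)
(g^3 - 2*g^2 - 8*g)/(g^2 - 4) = g*(g - 4)/(g - 2)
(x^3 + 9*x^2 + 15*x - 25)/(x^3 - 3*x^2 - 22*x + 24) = (x^2 + 10*x + 25)/(x^2 - 2*x - 24)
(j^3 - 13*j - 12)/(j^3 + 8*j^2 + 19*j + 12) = (j - 4)/(j + 4)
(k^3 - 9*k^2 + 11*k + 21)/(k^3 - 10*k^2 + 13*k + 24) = (k - 7)/(k - 8)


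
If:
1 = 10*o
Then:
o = 1/10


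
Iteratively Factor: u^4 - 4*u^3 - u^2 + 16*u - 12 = (u - 3)*(u^3 - u^2 - 4*u + 4) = (u - 3)*(u + 2)*(u^2 - 3*u + 2) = (u - 3)*(u - 2)*(u + 2)*(u - 1)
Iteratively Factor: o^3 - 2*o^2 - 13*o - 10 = (o - 5)*(o^2 + 3*o + 2) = (o - 5)*(o + 1)*(o + 2)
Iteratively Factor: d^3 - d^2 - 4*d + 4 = (d - 1)*(d^2 - 4) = (d - 2)*(d - 1)*(d + 2)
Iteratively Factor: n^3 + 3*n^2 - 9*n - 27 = (n - 3)*(n^2 + 6*n + 9) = (n - 3)*(n + 3)*(n + 3)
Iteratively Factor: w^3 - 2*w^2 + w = (w - 1)*(w^2 - w) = w*(w - 1)*(w - 1)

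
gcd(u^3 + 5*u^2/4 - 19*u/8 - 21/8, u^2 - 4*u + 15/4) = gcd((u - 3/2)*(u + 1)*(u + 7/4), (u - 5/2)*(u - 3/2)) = u - 3/2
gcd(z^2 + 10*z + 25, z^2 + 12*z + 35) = z + 5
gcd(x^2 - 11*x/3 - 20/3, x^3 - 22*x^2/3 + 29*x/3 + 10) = x - 5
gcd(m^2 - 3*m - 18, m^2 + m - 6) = m + 3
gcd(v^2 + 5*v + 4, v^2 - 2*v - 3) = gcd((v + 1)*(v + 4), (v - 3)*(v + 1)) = v + 1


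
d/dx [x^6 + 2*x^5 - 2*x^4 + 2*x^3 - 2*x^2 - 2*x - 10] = 6*x^5 + 10*x^4 - 8*x^3 + 6*x^2 - 4*x - 2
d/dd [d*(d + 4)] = 2*d + 4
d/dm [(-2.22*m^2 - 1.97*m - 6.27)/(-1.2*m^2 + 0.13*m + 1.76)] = (-2.6526*m^2 - 22.8624*m - 2.6521)/(1.44*m^4 - 0.312*m^3 - 4.2071*m^2 + 0.4576*m + 3.0976)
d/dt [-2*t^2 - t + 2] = -4*t - 1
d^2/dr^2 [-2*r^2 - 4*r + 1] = -4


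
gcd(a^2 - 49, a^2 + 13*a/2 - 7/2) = a + 7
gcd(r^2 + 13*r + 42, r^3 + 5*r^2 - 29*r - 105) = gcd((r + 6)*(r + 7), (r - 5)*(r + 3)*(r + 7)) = r + 7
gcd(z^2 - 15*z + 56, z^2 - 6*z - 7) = z - 7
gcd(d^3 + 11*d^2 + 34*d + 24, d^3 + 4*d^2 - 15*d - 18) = d^2 + 7*d + 6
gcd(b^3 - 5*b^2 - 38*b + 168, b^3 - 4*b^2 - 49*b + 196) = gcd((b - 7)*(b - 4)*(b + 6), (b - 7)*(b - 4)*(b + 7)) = b^2 - 11*b + 28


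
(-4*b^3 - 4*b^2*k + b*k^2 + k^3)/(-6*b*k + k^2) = (4*b^3 + 4*b^2*k - b*k^2 - k^3)/(k*(6*b - k))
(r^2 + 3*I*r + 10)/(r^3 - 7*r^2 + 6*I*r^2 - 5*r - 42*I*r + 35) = (r - 2*I)/(r^2 + r*(-7 + I) - 7*I)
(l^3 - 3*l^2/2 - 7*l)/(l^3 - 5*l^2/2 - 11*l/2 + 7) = l/(l - 1)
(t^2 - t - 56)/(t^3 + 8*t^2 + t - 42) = (t - 8)/(t^2 + t - 6)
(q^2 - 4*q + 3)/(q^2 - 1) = (q - 3)/(q + 1)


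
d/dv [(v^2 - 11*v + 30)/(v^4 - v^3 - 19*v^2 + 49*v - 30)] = ((11 - 2*v)*(-v^4 + v^3 + 19*v^2 - 49*v + 30) - (v^2 - 11*v + 30)*(4*v^3 - 3*v^2 - 38*v + 49))/(-v^4 + v^3 + 19*v^2 - 49*v + 30)^2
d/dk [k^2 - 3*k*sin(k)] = -3*k*cos(k) + 2*k - 3*sin(k)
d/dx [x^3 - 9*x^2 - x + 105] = 3*x^2 - 18*x - 1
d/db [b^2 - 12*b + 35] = 2*b - 12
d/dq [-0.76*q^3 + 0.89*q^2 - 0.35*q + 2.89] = -2.28*q^2 + 1.78*q - 0.35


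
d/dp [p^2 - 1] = 2*p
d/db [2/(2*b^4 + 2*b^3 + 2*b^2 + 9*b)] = 2*(-8*b^3 - 6*b^2 - 4*b - 9)/(b^2*(2*b^3 + 2*b^2 + 2*b + 9)^2)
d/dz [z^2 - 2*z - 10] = 2*z - 2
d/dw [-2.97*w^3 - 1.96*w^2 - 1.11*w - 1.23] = -8.91*w^2 - 3.92*w - 1.11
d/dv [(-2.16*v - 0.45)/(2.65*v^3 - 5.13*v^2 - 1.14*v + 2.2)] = (11.448*v^3 - 7.5033*v^2 - 4.617*v - 5.265)/(7.0225*v^6 - 27.189*v^5 + 20.2749*v^4 + 23.3564*v^3 - 21.2724*v^2 - 5.016*v + 4.84)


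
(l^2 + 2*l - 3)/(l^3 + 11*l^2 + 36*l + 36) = (l - 1)/(l^2 + 8*l + 12)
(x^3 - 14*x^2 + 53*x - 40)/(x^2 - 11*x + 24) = (x^2 - 6*x + 5)/(x - 3)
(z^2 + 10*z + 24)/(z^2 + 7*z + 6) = (z + 4)/(z + 1)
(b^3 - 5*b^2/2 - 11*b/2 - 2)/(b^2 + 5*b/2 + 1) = (b^2 - 3*b - 4)/(b + 2)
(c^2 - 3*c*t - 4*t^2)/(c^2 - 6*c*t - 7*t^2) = (-c + 4*t)/(-c + 7*t)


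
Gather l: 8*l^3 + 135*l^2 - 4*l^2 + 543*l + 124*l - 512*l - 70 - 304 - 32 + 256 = 8*l^3 + 131*l^2 + 155*l - 150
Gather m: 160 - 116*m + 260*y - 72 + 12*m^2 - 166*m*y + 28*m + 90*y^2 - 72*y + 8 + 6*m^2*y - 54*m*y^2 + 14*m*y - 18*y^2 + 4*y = m^2*(6*y + 12) + m*(-54*y^2 - 152*y - 88) + 72*y^2 + 192*y + 96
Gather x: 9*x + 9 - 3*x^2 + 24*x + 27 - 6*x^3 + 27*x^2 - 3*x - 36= -6*x^3 + 24*x^2 + 30*x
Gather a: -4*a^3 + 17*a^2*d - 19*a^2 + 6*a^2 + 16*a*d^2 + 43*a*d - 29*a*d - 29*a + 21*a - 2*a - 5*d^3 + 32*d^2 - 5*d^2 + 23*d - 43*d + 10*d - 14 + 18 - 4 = -4*a^3 + a^2*(17*d - 13) + a*(16*d^2 + 14*d - 10) - 5*d^3 + 27*d^2 - 10*d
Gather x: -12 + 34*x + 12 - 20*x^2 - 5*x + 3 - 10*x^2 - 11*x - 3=-30*x^2 + 18*x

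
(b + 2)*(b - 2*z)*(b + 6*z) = b^3 + 4*b^2*z + 2*b^2 - 12*b*z^2 + 8*b*z - 24*z^2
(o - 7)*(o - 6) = o^2 - 13*o + 42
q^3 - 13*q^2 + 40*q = q*(q - 8)*(q - 5)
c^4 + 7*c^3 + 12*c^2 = c^2*(c + 3)*(c + 4)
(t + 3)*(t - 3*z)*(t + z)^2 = t^4 - t^3*z + 3*t^3 - 5*t^2*z^2 - 3*t^2*z - 3*t*z^3 - 15*t*z^2 - 9*z^3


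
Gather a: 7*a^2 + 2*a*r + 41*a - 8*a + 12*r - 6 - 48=7*a^2 + a*(2*r + 33) + 12*r - 54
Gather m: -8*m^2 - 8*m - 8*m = -8*m^2 - 16*m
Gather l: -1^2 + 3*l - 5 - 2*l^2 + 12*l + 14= -2*l^2 + 15*l + 8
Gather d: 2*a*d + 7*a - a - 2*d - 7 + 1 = 6*a + d*(2*a - 2) - 6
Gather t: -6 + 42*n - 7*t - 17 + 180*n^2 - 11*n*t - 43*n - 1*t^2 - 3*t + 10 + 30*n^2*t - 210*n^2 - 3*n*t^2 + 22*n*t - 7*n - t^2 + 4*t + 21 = -30*n^2 - 8*n + t^2*(-3*n - 2) + t*(30*n^2 + 11*n - 6) + 8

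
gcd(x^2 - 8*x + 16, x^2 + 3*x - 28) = x - 4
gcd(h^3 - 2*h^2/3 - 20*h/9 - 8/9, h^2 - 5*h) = 1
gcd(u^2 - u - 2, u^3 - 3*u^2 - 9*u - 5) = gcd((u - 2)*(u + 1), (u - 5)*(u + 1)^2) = u + 1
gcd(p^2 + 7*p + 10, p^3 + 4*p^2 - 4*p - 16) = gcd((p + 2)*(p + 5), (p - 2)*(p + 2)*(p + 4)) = p + 2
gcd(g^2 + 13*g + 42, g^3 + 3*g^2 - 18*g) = g + 6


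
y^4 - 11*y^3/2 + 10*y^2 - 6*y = y*(y - 2)^2*(y - 3/2)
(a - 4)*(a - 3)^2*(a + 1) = a^4 - 9*a^3 + 23*a^2 - 3*a - 36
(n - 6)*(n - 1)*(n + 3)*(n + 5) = n^4 + n^3 - 35*n^2 - 57*n + 90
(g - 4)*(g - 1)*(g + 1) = g^3 - 4*g^2 - g + 4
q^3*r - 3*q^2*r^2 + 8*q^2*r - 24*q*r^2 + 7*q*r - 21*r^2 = (q + 7)*(q - 3*r)*(q*r + r)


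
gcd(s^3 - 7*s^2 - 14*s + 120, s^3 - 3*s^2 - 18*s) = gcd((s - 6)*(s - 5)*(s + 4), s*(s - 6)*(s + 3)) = s - 6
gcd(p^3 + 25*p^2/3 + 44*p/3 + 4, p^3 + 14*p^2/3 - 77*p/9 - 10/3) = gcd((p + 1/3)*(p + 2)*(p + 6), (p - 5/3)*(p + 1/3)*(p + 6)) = p^2 + 19*p/3 + 2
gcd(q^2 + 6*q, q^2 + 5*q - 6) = q + 6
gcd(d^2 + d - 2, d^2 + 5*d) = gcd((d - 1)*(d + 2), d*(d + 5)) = 1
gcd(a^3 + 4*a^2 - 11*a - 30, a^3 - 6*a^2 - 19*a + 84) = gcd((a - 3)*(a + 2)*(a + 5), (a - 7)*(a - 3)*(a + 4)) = a - 3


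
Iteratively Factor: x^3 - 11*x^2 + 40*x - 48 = (x - 3)*(x^2 - 8*x + 16) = (x - 4)*(x - 3)*(x - 4)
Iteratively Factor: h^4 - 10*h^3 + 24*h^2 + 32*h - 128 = (h - 4)*(h^3 - 6*h^2 + 32) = (h - 4)*(h + 2)*(h^2 - 8*h + 16) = (h - 4)^2*(h + 2)*(h - 4)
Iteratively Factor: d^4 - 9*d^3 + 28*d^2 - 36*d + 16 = (d - 4)*(d^3 - 5*d^2 + 8*d - 4) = (d - 4)*(d - 2)*(d^2 - 3*d + 2) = (d - 4)*(d - 2)^2*(d - 1)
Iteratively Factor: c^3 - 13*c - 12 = (c + 1)*(c^2 - c - 12) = (c + 1)*(c + 3)*(c - 4)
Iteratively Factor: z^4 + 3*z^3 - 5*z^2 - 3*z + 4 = (z - 1)*(z^3 + 4*z^2 - z - 4) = (z - 1)*(z + 1)*(z^2 + 3*z - 4) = (z - 1)*(z + 1)*(z + 4)*(z - 1)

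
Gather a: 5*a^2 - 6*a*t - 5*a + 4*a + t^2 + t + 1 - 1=5*a^2 + a*(-6*t - 1) + t^2 + t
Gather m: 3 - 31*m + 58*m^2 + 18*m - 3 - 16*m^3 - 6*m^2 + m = -16*m^3 + 52*m^2 - 12*m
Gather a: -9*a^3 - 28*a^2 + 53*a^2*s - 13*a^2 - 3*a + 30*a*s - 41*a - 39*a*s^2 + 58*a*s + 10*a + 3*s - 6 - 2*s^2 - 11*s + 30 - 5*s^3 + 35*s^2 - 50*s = -9*a^3 + a^2*(53*s - 41) + a*(-39*s^2 + 88*s - 34) - 5*s^3 + 33*s^2 - 58*s + 24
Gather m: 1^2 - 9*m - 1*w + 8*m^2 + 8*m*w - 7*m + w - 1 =8*m^2 + m*(8*w - 16)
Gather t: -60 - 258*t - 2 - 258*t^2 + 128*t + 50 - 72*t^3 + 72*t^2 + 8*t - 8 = -72*t^3 - 186*t^2 - 122*t - 20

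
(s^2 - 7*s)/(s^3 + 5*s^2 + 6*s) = (s - 7)/(s^2 + 5*s + 6)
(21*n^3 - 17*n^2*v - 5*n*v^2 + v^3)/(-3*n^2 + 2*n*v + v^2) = -7*n + v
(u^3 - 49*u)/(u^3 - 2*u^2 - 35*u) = (u + 7)/(u + 5)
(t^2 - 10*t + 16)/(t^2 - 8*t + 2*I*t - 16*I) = (t - 2)/(t + 2*I)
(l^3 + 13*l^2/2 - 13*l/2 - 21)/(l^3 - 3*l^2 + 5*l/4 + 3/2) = 2*(2*l^2 + 17*l + 21)/(4*l^2 - 4*l - 3)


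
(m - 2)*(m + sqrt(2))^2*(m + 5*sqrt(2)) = m^4 - 2*m^3 + 7*sqrt(2)*m^3 - 14*sqrt(2)*m^2 + 22*m^2 - 44*m + 10*sqrt(2)*m - 20*sqrt(2)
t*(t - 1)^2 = t^3 - 2*t^2 + t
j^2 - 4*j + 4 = (j - 2)^2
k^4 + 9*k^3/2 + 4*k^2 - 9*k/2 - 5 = (k - 1)*(k + 1)*(k + 2)*(k + 5/2)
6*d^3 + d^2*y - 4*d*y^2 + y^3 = (-3*d + y)*(-2*d + y)*(d + y)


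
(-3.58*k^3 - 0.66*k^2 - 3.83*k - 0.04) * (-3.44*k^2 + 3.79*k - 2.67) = 12.3152*k^5 - 11.2978*k^4 + 20.2324*k^3 - 12.6159*k^2 + 10.0745*k + 0.1068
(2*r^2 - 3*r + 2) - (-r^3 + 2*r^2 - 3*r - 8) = r^3 + 10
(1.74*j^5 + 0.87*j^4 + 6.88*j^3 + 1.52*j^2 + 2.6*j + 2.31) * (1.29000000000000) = 2.2446*j^5 + 1.1223*j^4 + 8.8752*j^3 + 1.9608*j^2 + 3.354*j + 2.9799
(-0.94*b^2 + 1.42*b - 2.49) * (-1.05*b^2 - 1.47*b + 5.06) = 0.987*b^4 - 0.1092*b^3 - 4.2293*b^2 + 10.8455*b - 12.5994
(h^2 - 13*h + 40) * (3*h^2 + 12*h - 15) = 3*h^4 - 27*h^3 - 51*h^2 + 675*h - 600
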